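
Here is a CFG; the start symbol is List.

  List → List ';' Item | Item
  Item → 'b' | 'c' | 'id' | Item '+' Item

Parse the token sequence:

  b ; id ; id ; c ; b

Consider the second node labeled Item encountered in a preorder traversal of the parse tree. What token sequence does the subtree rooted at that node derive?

[List [List [List [List [List [Item b]] ; [Item id]] ; [Item id]] ; [Item c]] ; [Item b]]

id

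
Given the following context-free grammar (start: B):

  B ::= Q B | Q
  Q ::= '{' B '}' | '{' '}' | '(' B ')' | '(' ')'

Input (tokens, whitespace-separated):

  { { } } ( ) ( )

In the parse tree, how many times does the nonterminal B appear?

[B [Q { [B [Q { }]] }] [B [Q ( )] [B [Q ( )]]]]

4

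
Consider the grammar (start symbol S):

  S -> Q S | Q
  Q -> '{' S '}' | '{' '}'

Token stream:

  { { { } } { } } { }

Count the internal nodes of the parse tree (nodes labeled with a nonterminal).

[S [Q { [S [Q { [S [Q { }]] }] [S [Q { }]]] }] [S [Q { }]]]

10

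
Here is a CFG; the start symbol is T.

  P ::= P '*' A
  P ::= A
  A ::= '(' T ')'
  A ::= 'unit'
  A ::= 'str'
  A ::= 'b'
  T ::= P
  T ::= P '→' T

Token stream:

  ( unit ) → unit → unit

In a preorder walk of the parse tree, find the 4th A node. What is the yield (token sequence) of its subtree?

[T [P [A ( [T [P [A unit]]] )]] → [T [P [A unit]] → [T [P [A unit]]]]]

unit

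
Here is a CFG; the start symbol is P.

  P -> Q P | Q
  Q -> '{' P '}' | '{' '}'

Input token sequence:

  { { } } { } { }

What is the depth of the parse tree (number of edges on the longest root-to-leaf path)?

4

[P [Q { [P [Q { }]] }] [P [Q { }] [P [Q { }]]]]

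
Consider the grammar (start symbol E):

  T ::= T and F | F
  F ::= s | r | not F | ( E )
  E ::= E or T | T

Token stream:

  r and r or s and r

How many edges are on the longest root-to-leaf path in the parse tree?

5

[E [E [T [T [F r]] and [F r]]] or [T [T [F s]] and [F r]]]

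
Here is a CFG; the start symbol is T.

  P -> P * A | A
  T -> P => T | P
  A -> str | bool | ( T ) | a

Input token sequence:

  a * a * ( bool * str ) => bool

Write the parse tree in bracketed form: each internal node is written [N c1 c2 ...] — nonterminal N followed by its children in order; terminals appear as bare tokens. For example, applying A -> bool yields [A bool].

T
P => T
P * A => T
P * A * A => T
A * A * A => T
a * A * A => T
a * a * A => T
a * a * ( T ) => T
a * a * ( P ) => T
a * a * ( P * A ) => T
a * a * ( A * A ) => T
a * a * ( bool * A ) => T
a * a * ( bool * str ) => T
a * a * ( bool * str ) => P
a * a * ( bool * str ) => A
a * a * ( bool * str ) => bool

[T [P [P [P [A a]] * [A a]] * [A ( [T [P [P [A bool]] * [A str]]] )]] => [T [P [A bool]]]]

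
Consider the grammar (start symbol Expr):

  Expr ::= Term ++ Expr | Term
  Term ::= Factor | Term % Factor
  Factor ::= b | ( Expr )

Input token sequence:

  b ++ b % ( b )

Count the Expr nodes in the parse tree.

[Expr [Term [Factor b]] ++ [Expr [Term [Term [Factor b]] % [Factor ( [Expr [Term [Factor b]]] )]]]]

3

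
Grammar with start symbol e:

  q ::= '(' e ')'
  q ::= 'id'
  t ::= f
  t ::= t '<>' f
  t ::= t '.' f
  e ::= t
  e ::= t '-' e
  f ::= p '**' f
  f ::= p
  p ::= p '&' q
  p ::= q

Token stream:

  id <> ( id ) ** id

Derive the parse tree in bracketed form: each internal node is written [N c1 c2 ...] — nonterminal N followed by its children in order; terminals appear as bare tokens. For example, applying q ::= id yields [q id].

e
t
t <> f
f <> f
p <> f
q <> f
id <> f
id <> p ** f
id <> q ** f
id <> ( e ) ** f
id <> ( t ) ** f
id <> ( f ) ** f
id <> ( p ) ** f
id <> ( q ) ** f
id <> ( id ) ** f
id <> ( id ) ** p
id <> ( id ) ** q
id <> ( id ) ** id

[e [t [t [f [p [q id]]]] <> [f [p [q ( [e [t [f [p [q id]]]]] )]] ** [f [p [q id]]]]]]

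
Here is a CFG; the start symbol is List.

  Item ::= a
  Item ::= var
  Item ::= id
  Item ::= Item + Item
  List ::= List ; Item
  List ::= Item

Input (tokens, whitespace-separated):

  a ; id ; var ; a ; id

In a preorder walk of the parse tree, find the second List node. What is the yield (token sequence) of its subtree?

a ; id ; var ; a

[List [List [List [List [List [Item a]] ; [Item id]] ; [Item var]] ; [Item a]] ; [Item id]]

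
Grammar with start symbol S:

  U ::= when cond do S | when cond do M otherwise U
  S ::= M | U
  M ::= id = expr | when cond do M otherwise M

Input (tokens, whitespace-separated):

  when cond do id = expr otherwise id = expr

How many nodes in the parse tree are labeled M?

[S [M when cond do [M id = expr] otherwise [M id = expr]]]

3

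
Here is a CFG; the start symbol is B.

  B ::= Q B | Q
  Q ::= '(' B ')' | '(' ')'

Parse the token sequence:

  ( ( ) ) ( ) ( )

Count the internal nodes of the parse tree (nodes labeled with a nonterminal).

[B [Q ( [B [Q ( )]] )] [B [Q ( )] [B [Q ( )]]]]

8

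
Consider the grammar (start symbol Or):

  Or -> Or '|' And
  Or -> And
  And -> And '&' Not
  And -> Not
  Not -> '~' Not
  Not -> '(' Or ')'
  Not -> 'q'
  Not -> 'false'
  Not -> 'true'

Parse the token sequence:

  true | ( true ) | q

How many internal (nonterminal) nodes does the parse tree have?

12

[Or [Or [Or [And [Not true]]] | [And [Not ( [Or [And [Not true]]] )]]] | [And [Not q]]]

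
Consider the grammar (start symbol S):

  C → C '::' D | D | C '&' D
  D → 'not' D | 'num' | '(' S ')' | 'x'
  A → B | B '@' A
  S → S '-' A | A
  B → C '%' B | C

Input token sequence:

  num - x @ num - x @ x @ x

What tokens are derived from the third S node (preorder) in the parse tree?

[S [S [S [A [B [C [D num]]]]] - [A [B [C [D x]]] @ [A [B [C [D num]]]]]] - [A [B [C [D x]]] @ [A [B [C [D x]]] @ [A [B [C [D x]]]]]]]

num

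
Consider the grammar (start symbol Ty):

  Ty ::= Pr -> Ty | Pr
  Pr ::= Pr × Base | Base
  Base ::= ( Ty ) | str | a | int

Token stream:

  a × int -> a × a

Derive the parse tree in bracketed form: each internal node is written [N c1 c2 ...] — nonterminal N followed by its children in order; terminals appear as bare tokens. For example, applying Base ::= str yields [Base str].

Ty
Pr -> Ty
Pr × Base -> Ty
Base × Base -> Ty
a × Base -> Ty
a × int -> Ty
a × int -> Pr
a × int -> Pr × Base
a × int -> Base × Base
a × int -> a × Base
a × int -> a × a

[Ty [Pr [Pr [Base a]] × [Base int]] -> [Ty [Pr [Pr [Base a]] × [Base a]]]]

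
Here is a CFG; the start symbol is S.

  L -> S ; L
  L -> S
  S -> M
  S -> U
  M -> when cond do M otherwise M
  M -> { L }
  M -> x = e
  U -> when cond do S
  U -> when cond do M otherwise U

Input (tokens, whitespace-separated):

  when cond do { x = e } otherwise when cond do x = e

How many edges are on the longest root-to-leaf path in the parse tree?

6

[S [U when cond do [M { [L [S [M x = e]]] }] otherwise [U when cond do [S [M x = e]]]]]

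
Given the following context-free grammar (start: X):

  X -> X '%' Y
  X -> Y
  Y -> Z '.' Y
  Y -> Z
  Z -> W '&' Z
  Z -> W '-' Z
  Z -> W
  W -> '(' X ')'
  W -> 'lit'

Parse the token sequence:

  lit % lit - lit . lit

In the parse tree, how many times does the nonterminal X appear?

2

[X [X [Y [Z [W lit]]]] % [Y [Z [W lit] - [Z [W lit]]] . [Y [Z [W lit]]]]]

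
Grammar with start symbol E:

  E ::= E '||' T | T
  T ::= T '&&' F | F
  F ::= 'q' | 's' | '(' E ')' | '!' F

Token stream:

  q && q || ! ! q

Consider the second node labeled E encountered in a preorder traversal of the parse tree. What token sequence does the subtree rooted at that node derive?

[E [E [T [T [F q]] && [F q]]] || [T [F ! [F ! [F q]]]]]

q && q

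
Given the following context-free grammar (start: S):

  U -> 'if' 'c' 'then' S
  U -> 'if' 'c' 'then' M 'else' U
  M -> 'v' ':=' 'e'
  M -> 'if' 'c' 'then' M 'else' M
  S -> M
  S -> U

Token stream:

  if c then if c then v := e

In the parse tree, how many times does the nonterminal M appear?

1

[S [U if c then [S [U if c then [S [M v := e]]]]]]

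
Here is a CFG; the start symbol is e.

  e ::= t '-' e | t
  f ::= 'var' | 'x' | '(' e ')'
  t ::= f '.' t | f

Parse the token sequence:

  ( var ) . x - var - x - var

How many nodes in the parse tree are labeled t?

6

[e [t [f ( [e [t [f var]]] )] . [t [f x]]] - [e [t [f var]] - [e [t [f x]] - [e [t [f var]]]]]]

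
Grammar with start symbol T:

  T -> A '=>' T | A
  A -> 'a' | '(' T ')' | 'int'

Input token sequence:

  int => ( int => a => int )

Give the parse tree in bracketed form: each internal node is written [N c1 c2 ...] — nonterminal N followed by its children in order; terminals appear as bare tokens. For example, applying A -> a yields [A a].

T
A => T
int => T
int => A
int => ( T )
int => ( A => T )
int => ( int => T )
int => ( int => A => T )
int => ( int => a => T )
int => ( int => a => A )
int => ( int => a => int )

[T [A int] => [T [A ( [T [A int] => [T [A a] => [T [A int]]]] )]]]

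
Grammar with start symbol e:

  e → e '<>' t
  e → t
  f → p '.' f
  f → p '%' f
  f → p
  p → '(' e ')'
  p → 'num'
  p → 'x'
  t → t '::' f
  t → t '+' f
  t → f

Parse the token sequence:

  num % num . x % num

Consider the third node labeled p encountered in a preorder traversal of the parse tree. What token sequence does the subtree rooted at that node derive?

x

[e [t [f [p num] % [f [p num] . [f [p x] % [f [p num]]]]]]]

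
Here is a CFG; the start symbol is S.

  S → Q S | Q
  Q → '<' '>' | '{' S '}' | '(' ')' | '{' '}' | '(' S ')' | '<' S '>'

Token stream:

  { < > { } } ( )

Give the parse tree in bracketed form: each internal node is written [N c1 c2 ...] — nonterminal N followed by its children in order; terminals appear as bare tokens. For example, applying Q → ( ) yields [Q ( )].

[S [Q { [S [Q < >] [S [Q { }]]] }] [S [Q ( )]]]

S
Q S
{ S } S
{ Q S } S
{ < > S } S
{ < > Q } S
{ < > { } } S
{ < > { } } Q
{ < > { } } ( )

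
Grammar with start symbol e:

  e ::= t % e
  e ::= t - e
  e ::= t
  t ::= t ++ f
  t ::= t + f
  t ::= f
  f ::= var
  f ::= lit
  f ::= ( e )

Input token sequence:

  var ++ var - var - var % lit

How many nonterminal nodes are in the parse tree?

[e [t [t [f var]] ++ [f var]] - [e [t [f var]] - [e [t [f var]] % [e [t [f lit]]]]]]

14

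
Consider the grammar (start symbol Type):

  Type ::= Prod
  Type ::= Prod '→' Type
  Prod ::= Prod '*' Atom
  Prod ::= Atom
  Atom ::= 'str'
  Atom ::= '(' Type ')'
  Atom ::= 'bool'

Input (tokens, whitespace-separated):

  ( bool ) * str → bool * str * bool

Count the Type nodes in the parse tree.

[Type [Prod [Prod [Atom ( [Type [Prod [Atom bool]]] )]] * [Atom str]] → [Type [Prod [Prod [Prod [Atom bool]] * [Atom str]] * [Atom bool]]]]

3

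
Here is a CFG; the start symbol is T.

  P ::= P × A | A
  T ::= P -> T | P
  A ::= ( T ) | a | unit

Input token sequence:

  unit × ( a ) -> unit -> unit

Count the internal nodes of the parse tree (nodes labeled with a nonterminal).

14

[T [P [P [A unit]] × [A ( [T [P [A a]]] )]] -> [T [P [A unit]] -> [T [P [A unit]]]]]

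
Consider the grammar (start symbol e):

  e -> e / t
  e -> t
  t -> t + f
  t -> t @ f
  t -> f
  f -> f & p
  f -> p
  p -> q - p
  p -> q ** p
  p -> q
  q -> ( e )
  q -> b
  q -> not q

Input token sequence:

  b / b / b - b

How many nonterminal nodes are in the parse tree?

[e [e [e [t [f [p [q b]]]]] / [t [f [p [q b]]]]] / [t [f [p [q b] - [p [q b]]]]]]

17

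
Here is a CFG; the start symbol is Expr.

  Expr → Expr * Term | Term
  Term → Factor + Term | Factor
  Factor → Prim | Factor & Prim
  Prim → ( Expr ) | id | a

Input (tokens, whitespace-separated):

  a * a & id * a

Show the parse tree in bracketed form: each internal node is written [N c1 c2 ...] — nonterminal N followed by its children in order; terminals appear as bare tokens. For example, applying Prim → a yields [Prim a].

Expr
Expr * Term
Expr * Term * Term
Term * Term * Term
Factor * Term * Term
Prim * Term * Term
a * Term * Term
a * Factor * Term
a * Factor & Prim * Term
a * Prim & Prim * Term
a * a & Prim * Term
a * a & id * Term
a * a & id * Factor
a * a & id * Prim
a * a & id * a

[Expr [Expr [Expr [Term [Factor [Prim a]]]] * [Term [Factor [Factor [Prim a]] & [Prim id]]]] * [Term [Factor [Prim a]]]]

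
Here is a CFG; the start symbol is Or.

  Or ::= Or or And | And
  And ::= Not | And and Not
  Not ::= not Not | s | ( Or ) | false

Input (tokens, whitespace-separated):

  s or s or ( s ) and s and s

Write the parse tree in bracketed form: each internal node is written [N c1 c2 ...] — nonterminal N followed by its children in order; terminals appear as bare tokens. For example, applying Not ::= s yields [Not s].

[Or [Or [Or [And [Not s]]] or [And [Not s]]] or [And [And [And [Not ( [Or [And [Not s]]] )]] and [Not s]] and [Not s]]]

Or
Or or And
Or or And or And
And or And or And
Not or And or And
s or And or And
s or Not or And
s or s or And
s or s or And and Not
s or s or And and Not and Not
s or s or Not and Not and Not
s or s or ( Or ) and Not and Not
s or s or ( And ) and Not and Not
s or s or ( Not ) and Not and Not
s or s or ( s ) and Not and Not
s or s or ( s ) and s and Not
s or s or ( s ) and s and s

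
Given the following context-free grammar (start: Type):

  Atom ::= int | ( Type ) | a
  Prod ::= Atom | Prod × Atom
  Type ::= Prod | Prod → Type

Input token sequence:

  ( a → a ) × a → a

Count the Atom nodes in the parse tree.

5

[Type [Prod [Prod [Atom ( [Type [Prod [Atom a]] → [Type [Prod [Atom a]]]] )]] × [Atom a]] → [Type [Prod [Atom a]]]]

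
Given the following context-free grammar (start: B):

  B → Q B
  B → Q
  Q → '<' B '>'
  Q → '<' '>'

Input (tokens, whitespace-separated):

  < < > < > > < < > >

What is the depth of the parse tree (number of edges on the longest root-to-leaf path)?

[B [Q < [B [Q < >] [B [Q < >]]] >] [B [Q < [B [Q < >]] >]]]

5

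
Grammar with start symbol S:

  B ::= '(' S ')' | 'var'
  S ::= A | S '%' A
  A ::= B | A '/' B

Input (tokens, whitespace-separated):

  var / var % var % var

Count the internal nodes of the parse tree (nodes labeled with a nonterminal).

11

[S [S [S [A [A [B var]] / [B var]]] % [A [B var]]] % [A [B var]]]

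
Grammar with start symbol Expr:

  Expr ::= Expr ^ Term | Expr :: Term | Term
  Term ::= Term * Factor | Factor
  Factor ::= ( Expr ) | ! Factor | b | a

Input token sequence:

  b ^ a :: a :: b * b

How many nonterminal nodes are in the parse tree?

14

[Expr [Expr [Expr [Expr [Term [Factor b]]] ^ [Term [Factor a]]] :: [Term [Factor a]]] :: [Term [Term [Factor b]] * [Factor b]]]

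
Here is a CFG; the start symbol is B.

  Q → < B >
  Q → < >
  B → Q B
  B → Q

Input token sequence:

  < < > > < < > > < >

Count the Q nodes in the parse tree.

[B [Q < [B [Q < >]] >] [B [Q < [B [Q < >]] >] [B [Q < >]]]]

5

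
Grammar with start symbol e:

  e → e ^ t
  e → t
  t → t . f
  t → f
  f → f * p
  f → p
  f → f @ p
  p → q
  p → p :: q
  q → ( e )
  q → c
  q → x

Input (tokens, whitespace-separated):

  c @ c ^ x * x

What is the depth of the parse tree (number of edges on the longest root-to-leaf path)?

7

[e [e [t [f [f [p [q c]]] @ [p [q c]]]]] ^ [t [f [f [p [q x]]] * [p [q x]]]]]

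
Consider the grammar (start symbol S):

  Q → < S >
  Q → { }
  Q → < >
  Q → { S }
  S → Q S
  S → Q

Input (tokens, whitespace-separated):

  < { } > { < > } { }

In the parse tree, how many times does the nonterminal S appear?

[S [Q < [S [Q { }]] >] [S [Q { [S [Q < >]] }] [S [Q { }]]]]

5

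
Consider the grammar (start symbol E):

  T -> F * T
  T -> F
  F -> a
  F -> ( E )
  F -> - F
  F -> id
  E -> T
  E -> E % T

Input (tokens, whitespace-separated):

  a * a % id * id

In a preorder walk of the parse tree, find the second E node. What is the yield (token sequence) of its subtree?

a * a

[E [E [T [F a] * [T [F a]]]] % [T [F id] * [T [F id]]]]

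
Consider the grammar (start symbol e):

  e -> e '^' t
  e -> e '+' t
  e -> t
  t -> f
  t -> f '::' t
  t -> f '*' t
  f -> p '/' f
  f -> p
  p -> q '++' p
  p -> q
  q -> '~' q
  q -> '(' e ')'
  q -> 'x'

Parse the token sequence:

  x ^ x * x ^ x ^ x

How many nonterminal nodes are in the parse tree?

[e [e [e [e [t [f [p [q x]]]]] ^ [t [f [p [q x]]] * [t [f [p [q x]]]]]] ^ [t [f [p [q x]]]]] ^ [t [f [p [q x]]]]]

24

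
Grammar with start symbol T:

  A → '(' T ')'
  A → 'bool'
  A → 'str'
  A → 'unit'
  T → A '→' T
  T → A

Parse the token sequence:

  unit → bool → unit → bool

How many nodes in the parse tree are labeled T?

[T [A unit] → [T [A bool] → [T [A unit] → [T [A bool]]]]]

4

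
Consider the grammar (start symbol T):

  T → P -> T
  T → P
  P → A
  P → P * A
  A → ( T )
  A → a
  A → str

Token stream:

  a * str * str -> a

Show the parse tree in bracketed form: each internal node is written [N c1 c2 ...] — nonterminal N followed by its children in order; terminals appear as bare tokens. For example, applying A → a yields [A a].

T
P -> T
P * A -> T
P * A * A -> T
A * A * A -> T
a * A * A -> T
a * str * A -> T
a * str * str -> T
a * str * str -> P
a * str * str -> A
a * str * str -> a

[T [P [P [P [A a]] * [A str]] * [A str]] -> [T [P [A a]]]]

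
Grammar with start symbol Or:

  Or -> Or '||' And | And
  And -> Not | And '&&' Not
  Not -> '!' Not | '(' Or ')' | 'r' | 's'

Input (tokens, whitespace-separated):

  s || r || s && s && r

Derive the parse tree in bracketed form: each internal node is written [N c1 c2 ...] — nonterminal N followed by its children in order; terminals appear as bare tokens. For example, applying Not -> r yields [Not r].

[Or [Or [Or [And [Not s]]] || [And [Not r]]] || [And [And [And [Not s]] && [Not s]] && [Not r]]]

Or
Or || And
Or || And || And
And || And || And
Not || And || And
s || And || And
s || Not || And
s || r || And
s || r || And && Not
s || r || And && Not && Not
s || r || Not && Not && Not
s || r || s && Not && Not
s || r || s && s && Not
s || r || s && s && r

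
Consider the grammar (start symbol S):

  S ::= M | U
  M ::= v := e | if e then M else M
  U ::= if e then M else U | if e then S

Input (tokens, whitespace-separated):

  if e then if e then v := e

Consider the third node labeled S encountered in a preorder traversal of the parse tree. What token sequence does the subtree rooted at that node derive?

[S [U if e then [S [U if e then [S [M v := e]]]]]]

v := e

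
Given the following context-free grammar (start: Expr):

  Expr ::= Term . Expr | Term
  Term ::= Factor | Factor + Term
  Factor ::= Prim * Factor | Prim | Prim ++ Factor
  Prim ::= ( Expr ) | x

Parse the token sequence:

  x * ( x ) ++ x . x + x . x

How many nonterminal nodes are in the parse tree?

23

[Expr [Term [Factor [Prim x] * [Factor [Prim ( [Expr [Term [Factor [Prim x]]]] )] ++ [Factor [Prim x]]]]] . [Expr [Term [Factor [Prim x]] + [Term [Factor [Prim x]]]] . [Expr [Term [Factor [Prim x]]]]]]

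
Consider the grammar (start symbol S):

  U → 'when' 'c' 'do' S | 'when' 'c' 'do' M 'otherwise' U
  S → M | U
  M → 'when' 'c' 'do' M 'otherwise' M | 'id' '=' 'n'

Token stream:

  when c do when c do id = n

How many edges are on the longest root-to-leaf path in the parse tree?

6

[S [U when c do [S [U when c do [S [M id = n]]]]]]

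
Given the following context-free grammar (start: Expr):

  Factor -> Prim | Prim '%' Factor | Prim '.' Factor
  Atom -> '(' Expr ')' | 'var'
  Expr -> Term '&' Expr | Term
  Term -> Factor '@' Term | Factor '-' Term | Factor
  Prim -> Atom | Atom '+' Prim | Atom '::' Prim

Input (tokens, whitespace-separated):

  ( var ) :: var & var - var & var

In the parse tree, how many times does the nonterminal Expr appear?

[Expr [Term [Factor [Prim [Atom ( [Expr [Term [Factor [Prim [Atom var]]]]] )] :: [Prim [Atom var]]]]] & [Expr [Term [Factor [Prim [Atom var]]] - [Term [Factor [Prim [Atom var]]]]] & [Expr [Term [Factor [Prim [Atom var]]]]]]]

4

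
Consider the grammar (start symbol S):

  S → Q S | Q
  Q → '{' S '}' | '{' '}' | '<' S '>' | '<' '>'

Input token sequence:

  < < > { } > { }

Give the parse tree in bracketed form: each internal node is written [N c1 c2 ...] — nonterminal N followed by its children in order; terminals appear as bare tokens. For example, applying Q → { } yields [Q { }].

S
Q S
< S > S
< Q S > S
< < > S > S
< < > Q > S
< < > { } > S
< < > { } > Q
< < > { } > { }

[S [Q < [S [Q < >] [S [Q { }]]] >] [S [Q { }]]]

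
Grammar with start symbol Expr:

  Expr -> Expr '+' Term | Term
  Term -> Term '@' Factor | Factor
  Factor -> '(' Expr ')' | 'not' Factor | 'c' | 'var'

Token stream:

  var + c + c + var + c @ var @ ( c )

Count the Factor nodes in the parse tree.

[Expr [Expr [Expr [Expr [Expr [Term [Factor var]]] + [Term [Factor c]]] + [Term [Factor c]]] + [Term [Factor var]]] + [Term [Term [Term [Factor c]] @ [Factor var]] @ [Factor ( [Expr [Term [Factor c]]] )]]]

8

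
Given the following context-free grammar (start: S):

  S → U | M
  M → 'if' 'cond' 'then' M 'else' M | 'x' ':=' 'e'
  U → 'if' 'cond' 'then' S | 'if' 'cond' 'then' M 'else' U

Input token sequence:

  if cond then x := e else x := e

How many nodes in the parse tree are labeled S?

[S [M if cond then [M x := e] else [M x := e]]]

1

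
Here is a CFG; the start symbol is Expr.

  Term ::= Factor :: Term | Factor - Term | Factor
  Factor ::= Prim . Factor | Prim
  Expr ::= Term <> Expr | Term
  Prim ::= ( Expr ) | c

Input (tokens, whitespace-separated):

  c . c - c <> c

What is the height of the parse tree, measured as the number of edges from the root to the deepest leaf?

5

[Expr [Term [Factor [Prim c] . [Factor [Prim c]]] - [Term [Factor [Prim c]]]] <> [Expr [Term [Factor [Prim c]]]]]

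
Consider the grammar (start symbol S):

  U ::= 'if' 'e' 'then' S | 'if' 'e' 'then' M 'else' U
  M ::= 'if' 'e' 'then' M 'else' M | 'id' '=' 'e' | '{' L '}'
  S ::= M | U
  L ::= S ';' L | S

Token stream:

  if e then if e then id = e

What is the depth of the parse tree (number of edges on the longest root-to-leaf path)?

6

[S [U if e then [S [U if e then [S [M id = e]]]]]]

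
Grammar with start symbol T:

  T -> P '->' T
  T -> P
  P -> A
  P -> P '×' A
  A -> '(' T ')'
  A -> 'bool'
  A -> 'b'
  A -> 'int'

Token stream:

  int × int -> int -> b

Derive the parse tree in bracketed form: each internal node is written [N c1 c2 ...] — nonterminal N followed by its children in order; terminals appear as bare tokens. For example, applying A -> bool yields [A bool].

T
P -> T
P × A -> T
A × A -> T
int × A -> T
int × int -> T
int × int -> P -> T
int × int -> A -> T
int × int -> int -> T
int × int -> int -> P
int × int -> int -> A
int × int -> int -> b

[T [P [P [A int]] × [A int]] -> [T [P [A int]] -> [T [P [A b]]]]]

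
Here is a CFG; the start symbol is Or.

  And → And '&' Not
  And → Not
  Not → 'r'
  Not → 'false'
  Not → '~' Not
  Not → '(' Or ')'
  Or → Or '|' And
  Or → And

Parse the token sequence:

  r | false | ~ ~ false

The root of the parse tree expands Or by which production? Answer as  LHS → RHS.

[Or [Or [Or [And [Not r]]] | [And [Not false]]] | [And [Not ~ [Not ~ [Not false]]]]]

Or → Or '|' And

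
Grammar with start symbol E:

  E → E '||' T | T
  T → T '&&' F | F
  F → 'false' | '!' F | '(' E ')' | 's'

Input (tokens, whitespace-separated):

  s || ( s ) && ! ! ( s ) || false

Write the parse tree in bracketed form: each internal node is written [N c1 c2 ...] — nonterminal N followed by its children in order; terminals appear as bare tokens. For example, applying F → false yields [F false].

[E [E [E [T [F s]]] || [T [T [F ( [E [T [F s]]] )]] && [F ! [F ! [F ( [E [T [F s]]] )]]]]] || [T [F false]]]

E
E || T
E || T || T
T || T || T
F || T || T
s || T || T
s || T && F || T
s || F && F || T
s || ( E ) && F || T
s || ( T ) && F || T
s || ( F ) && F || T
s || ( s ) && F || T
s || ( s ) && ! F || T
s || ( s ) && ! ! F || T
s || ( s ) && ! ! ( E ) || T
s || ( s ) && ! ! ( T ) || T
s || ( s ) && ! ! ( F ) || T
s || ( s ) && ! ! ( s ) || T
s || ( s ) && ! ! ( s ) || F
s || ( s ) && ! ! ( s ) || false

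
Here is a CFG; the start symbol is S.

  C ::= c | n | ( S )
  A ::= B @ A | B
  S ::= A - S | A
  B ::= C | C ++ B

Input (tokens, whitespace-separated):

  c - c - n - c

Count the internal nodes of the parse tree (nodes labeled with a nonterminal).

16

[S [A [B [C c]]] - [S [A [B [C c]]] - [S [A [B [C n]]] - [S [A [B [C c]]]]]]]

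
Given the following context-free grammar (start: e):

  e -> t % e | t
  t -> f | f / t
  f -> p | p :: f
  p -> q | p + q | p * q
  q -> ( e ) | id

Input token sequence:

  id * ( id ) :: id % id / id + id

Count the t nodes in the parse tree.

[e [t [f [p [p [q id]] * [q ( [e [t [f [p [q id]]]]] )]] :: [f [p [q id]]]]] % [e [t [f [p [q id]]] / [t [f [p [p [q id]] + [q id]]]]]]]

4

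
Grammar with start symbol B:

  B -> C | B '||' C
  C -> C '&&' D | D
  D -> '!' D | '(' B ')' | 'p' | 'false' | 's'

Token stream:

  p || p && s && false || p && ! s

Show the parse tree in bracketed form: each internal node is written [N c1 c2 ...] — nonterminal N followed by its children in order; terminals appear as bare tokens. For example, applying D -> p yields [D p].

[B [B [B [C [D p]]] || [C [C [C [D p]] && [D s]] && [D false]]] || [C [C [D p]] && [D ! [D s]]]]

B
B || C
B || C || C
C || C || C
D || C || C
p || C || C
p || C && D || C
p || C && D && D || C
p || D && D && D || C
p || p && D && D || C
p || p && s && D || C
p || p && s && false || C
p || p && s && false || C && D
p || p && s && false || D && D
p || p && s && false || p && D
p || p && s && false || p && ! D
p || p && s && false || p && ! s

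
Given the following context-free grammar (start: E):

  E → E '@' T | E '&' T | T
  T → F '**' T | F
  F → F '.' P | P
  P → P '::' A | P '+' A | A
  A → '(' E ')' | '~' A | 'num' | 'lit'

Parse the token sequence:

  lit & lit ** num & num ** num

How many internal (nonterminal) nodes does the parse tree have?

23

[E [E [E [T [F [P [A lit]]]]] & [T [F [P [A lit]]] ** [T [F [P [A num]]]]]] & [T [F [P [A num]]] ** [T [F [P [A num]]]]]]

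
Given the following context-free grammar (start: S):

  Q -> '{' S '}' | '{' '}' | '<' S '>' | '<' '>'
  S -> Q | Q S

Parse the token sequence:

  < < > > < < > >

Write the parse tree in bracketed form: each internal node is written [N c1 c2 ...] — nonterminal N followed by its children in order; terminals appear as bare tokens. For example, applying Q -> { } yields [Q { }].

S
Q S
< S > S
< Q > S
< < > > S
< < > > Q
< < > > < S >
< < > > < Q >
< < > > < < > >

[S [Q < [S [Q < >]] >] [S [Q < [S [Q < >]] >]]]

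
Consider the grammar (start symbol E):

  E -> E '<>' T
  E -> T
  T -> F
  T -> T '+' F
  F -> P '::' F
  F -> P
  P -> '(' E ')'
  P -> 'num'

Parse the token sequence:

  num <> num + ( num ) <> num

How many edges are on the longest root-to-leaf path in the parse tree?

[E [E [E [T [F [P num]]]] <> [T [T [F [P num]]] + [F [P ( [E [T [F [P num]]]] )]]]] <> [T [F [P num]]]]

9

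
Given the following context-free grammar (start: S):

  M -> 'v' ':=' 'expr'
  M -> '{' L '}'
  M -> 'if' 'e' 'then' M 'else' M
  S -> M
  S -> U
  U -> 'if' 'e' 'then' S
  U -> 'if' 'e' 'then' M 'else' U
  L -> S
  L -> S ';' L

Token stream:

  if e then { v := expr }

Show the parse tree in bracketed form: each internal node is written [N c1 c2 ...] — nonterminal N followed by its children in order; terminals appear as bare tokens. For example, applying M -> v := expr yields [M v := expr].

S
U
if e then S
if e then M
if e then { L }
if e then { S }
if e then { M }
if e then { v := expr }

[S [U if e then [S [M { [L [S [M v := expr]]] }]]]]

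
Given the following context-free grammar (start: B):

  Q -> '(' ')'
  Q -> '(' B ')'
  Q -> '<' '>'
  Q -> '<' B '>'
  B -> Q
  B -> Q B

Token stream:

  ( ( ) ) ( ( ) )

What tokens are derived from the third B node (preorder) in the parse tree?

[B [Q ( [B [Q ( )]] )] [B [Q ( [B [Q ( )]] )]]]

( ( ) )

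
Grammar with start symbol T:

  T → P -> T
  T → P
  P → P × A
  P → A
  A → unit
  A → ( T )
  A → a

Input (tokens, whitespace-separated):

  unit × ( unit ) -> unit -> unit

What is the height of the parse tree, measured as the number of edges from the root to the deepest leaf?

6

[T [P [P [A unit]] × [A ( [T [P [A unit]]] )]] -> [T [P [A unit]] -> [T [P [A unit]]]]]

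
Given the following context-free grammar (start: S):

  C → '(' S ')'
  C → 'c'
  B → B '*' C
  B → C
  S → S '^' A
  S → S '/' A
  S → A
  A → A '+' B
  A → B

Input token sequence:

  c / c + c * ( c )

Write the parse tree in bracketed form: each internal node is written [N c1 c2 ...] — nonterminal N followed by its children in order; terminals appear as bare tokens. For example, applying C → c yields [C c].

[S [S [A [B [C c]]]] / [A [A [B [C c]]] + [B [B [C c]] * [C ( [S [A [B [C c]]]] )]]]]

S
S / A
A / A
B / A
C / A
c / A
c / A + B
c / B + B
c / C + B
c / c + B
c / c + B * C
c / c + C * C
c / c + c * C
c / c + c * ( S )
c / c + c * ( A )
c / c + c * ( B )
c / c + c * ( C )
c / c + c * ( c )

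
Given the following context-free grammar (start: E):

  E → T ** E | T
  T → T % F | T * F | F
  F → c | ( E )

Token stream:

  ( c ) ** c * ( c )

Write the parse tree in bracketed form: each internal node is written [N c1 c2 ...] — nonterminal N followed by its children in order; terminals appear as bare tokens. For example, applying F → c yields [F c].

[E [T [F ( [E [T [F c]]] )]] ** [E [T [T [F c]] * [F ( [E [T [F c]]] )]]]]

E
T ** E
F ** E
( E ) ** E
( T ) ** E
( F ) ** E
( c ) ** E
( c ) ** T
( c ) ** T * F
( c ) ** F * F
( c ) ** c * F
( c ) ** c * ( E )
( c ) ** c * ( T )
( c ) ** c * ( F )
( c ) ** c * ( c )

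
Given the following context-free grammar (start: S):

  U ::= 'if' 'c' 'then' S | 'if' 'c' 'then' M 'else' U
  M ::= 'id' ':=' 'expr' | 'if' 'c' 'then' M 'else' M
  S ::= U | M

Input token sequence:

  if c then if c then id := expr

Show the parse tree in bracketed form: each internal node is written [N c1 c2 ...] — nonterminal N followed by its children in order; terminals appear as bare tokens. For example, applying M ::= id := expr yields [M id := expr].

[S [U if c then [S [U if c then [S [M id := expr]]]]]]

S
U
if c then S
if c then U
if c then if c then S
if c then if c then M
if c then if c then id := expr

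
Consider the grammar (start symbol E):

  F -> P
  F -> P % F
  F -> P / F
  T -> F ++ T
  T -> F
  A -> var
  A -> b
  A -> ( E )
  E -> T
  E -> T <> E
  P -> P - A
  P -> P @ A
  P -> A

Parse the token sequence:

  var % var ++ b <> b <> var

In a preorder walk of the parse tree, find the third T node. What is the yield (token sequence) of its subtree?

b

[E [T [F [P [A var]] % [F [P [A var]]]] ++ [T [F [P [A b]]]]] <> [E [T [F [P [A b]]]] <> [E [T [F [P [A var]]]]]]]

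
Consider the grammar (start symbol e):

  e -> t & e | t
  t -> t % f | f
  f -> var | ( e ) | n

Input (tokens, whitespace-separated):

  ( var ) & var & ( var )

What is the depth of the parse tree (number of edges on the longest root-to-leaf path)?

8

[e [t [f ( [e [t [f var]]] )]] & [e [t [f var]] & [e [t [f ( [e [t [f var]]] )]]]]]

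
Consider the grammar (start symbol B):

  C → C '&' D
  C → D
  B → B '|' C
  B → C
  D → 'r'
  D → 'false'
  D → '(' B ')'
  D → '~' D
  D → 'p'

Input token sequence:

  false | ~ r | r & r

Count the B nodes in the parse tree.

[B [B [B [C [D false]]] | [C [D ~ [D r]]]] | [C [C [D r]] & [D r]]]

3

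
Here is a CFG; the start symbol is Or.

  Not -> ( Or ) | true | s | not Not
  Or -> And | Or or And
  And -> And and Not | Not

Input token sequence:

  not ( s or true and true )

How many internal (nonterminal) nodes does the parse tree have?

12

[Or [And [Not not [Not ( [Or [Or [And [Not s]]] or [And [And [Not true]] and [Not true]]] )]]]]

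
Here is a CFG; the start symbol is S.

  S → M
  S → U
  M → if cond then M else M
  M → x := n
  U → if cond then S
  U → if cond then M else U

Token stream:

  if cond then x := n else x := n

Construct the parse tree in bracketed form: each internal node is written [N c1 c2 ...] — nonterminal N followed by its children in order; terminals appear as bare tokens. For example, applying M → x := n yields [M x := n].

S
M
if cond then M else M
if cond then x := n else M
if cond then x := n else x := n

[S [M if cond then [M x := n] else [M x := n]]]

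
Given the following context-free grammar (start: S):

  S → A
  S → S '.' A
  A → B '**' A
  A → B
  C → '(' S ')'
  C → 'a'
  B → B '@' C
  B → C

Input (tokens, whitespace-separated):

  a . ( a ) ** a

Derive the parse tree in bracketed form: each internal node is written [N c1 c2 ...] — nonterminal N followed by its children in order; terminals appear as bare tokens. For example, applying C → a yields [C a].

[S [S [A [B [C a]]]] . [A [B [C ( [S [A [B [C a]]]] )]] ** [A [B [C a]]]]]

S
S . A
A . A
B . A
C . A
a . A
a . B ** A
a . C ** A
a . ( S ) ** A
a . ( A ) ** A
a . ( B ) ** A
a . ( C ) ** A
a . ( a ) ** A
a . ( a ) ** B
a . ( a ) ** C
a . ( a ) ** a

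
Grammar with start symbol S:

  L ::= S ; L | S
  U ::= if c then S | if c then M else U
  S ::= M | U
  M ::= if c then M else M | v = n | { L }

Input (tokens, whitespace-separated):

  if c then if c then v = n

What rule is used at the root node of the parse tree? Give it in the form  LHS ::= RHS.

S ::= U

[S [U if c then [S [U if c then [S [M v = n]]]]]]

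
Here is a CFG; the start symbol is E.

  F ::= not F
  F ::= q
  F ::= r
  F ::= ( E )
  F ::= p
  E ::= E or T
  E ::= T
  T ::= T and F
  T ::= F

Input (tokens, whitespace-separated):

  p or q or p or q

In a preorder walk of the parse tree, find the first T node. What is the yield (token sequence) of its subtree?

[E [E [E [E [T [F p]]] or [T [F q]]] or [T [F p]]] or [T [F q]]]

p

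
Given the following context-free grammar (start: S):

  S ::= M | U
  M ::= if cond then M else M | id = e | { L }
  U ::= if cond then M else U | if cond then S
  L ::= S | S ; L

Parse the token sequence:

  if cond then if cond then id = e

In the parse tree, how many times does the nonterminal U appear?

2

[S [U if cond then [S [U if cond then [S [M id = e]]]]]]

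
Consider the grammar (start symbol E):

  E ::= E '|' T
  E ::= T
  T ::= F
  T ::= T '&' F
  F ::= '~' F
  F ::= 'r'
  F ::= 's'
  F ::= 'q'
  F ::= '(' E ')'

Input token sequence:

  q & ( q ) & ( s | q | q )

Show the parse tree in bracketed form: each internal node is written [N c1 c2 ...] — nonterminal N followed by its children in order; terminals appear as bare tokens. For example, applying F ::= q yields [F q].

[E [T [T [T [F q]] & [F ( [E [T [F q]]] )]] & [F ( [E [E [E [T [F s]]] | [T [F q]]] | [T [F q]]] )]]]

E
T
T & F
T & F & F
F & F & F
q & F & F
q & ( E ) & F
q & ( T ) & F
q & ( F ) & F
q & ( q ) & F
q & ( q ) & ( E )
q & ( q ) & ( E | T )
q & ( q ) & ( E | T | T )
q & ( q ) & ( T | T | T )
q & ( q ) & ( F | T | T )
q & ( q ) & ( s | T | T )
q & ( q ) & ( s | F | T )
q & ( q ) & ( s | q | T )
q & ( q ) & ( s | q | F )
q & ( q ) & ( s | q | q )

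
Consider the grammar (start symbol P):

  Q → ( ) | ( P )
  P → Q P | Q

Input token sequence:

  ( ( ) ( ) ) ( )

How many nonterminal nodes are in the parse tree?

8

[P [Q ( [P [Q ( )] [P [Q ( )]]] )] [P [Q ( )]]]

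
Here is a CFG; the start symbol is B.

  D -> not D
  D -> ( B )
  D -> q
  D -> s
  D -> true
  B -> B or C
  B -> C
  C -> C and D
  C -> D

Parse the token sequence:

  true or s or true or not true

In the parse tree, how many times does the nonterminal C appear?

4

[B [B [B [B [C [D true]]] or [C [D s]]] or [C [D true]]] or [C [D not [D true]]]]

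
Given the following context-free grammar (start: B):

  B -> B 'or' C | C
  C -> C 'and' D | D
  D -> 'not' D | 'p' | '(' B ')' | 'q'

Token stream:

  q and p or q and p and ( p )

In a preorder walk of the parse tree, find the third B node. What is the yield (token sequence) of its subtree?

[B [B [C [C [D q]] and [D p]]] or [C [C [C [D q]] and [D p]] and [D ( [B [C [D p]]] )]]]

p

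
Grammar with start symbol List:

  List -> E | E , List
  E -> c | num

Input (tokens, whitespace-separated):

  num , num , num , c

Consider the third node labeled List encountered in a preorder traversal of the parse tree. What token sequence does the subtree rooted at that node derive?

[List [E num] , [List [E num] , [List [E num] , [List [E c]]]]]

num , c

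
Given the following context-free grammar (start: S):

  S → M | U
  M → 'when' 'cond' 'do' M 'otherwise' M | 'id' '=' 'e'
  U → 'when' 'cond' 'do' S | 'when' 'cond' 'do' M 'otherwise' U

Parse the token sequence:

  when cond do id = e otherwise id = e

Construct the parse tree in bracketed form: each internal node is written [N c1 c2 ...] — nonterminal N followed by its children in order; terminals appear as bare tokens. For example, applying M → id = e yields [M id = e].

S
M
when cond do M otherwise M
when cond do id = e otherwise M
when cond do id = e otherwise id = e

[S [M when cond do [M id = e] otherwise [M id = e]]]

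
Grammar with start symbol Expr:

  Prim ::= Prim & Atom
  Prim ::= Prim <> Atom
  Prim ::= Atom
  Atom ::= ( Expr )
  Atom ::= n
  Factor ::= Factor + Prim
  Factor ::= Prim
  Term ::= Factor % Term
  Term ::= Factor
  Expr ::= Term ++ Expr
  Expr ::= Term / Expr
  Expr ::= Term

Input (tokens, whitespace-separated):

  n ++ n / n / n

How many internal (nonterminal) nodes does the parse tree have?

[Expr [Term [Factor [Prim [Atom n]]]] ++ [Expr [Term [Factor [Prim [Atom n]]]] / [Expr [Term [Factor [Prim [Atom n]]]] / [Expr [Term [Factor [Prim [Atom n]]]]]]]]

20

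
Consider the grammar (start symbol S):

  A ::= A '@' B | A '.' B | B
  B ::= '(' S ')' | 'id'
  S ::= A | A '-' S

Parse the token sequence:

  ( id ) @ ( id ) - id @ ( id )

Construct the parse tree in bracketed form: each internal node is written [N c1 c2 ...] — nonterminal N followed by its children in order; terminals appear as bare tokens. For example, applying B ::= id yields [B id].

[S [A [A [B ( [S [A [B id]]] )]] @ [B ( [S [A [B id]]] )]] - [S [A [A [B id]] @ [B ( [S [A [B id]]] )]]]]

S
A - S
A @ B - S
B @ B - S
( S ) @ B - S
( A ) @ B - S
( B ) @ B - S
( id ) @ B - S
( id ) @ ( S ) - S
( id ) @ ( A ) - S
( id ) @ ( B ) - S
( id ) @ ( id ) - S
( id ) @ ( id ) - A
( id ) @ ( id ) - A @ B
( id ) @ ( id ) - B @ B
( id ) @ ( id ) - id @ B
( id ) @ ( id ) - id @ ( S )
( id ) @ ( id ) - id @ ( A )
( id ) @ ( id ) - id @ ( B )
( id ) @ ( id ) - id @ ( id )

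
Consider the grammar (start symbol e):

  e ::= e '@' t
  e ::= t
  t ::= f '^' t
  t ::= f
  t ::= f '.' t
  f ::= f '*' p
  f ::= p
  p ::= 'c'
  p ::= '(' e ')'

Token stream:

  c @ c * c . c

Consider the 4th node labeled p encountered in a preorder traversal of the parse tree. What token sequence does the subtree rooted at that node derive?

[e [e [t [f [p c]]]] @ [t [f [f [p c]] * [p c]] . [t [f [p c]]]]]

c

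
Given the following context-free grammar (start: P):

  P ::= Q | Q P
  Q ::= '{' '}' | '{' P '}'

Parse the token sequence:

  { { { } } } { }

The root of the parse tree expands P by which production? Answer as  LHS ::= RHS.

P ::= Q P

[P [Q { [P [Q { [P [Q { }]] }]] }] [P [Q { }]]]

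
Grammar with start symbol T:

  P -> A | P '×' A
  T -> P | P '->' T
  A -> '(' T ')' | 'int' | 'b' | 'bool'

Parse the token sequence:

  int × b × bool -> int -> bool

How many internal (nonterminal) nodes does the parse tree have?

[T [P [P [P [A int]] × [A b]] × [A bool]] -> [T [P [A int]] -> [T [P [A bool]]]]]

13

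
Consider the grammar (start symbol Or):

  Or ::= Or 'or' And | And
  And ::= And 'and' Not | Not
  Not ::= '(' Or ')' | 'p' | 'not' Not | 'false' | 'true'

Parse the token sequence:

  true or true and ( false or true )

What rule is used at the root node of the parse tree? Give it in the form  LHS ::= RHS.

[Or [Or [And [Not true]]] or [And [And [Not true]] and [Not ( [Or [Or [And [Not false]]] or [And [Not true]]] )]]]

Or ::= Or 'or' And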